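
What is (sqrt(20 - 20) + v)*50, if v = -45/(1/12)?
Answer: -27000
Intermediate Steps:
v = -540 (v = -45/1/12 = -45*12 = -540)
(sqrt(20 - 20) + v)*50 = (sqrt(20 - 20) - 540)*50 = (sqrt(0) - 540)*50 = (0 - 540)*50 = -540*50 = -27000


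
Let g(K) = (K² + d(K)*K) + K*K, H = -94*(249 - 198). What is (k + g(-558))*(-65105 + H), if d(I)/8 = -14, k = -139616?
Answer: -38137453592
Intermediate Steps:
H = -4794 (H = -94*51 = -4794)
d(I) = -112 (d(I) = 8*(-14) = -112)
g(K) = -112*K + 2*K² (g(K) = (K² - 112*K) + K*K = (K² - 112*K) + K² = -112*K + 2*K²)
(k + g(-558))*(-65105 + H) = (-139616 + 2*(-558)*(-56 - 558))*(-65105 - 4794) = (-139616 + 2*(-558)*(-614))*(-69899) = (-139616 + 685224)*(-69899) = 545608*(-69899) = -38137453592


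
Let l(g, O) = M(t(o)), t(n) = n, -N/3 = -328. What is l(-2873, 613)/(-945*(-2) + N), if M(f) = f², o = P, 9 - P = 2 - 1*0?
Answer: 49/2874 ≈ 0.017049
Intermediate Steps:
N = 984 (N = -3*(-328) = 984)
P = 7 (P = 9 - (2 - 1*0) = 9 - (2 + 0) = 9 - 1*2 = 9 - 2 = 7)
o = 7
l(g, O) = 49 (l(g, O) = 7² = 49)
l(-2873, 613)/(-945*(-2) + N) = 49/(-945*(-2) + 984) = 49/(1890 + 984) = 49/2874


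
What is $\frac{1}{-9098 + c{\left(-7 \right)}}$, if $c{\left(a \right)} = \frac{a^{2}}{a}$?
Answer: $- \frac{1}{9105} \approx -0.00010983$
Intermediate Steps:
$c{\left(a \right)} = a$
$\frac{1}{-9098 + c{\left(-7 \right)}} = \frac{1}{-9098 - 7} = \frac{1}{-9105} = - \frac{1}{9105}$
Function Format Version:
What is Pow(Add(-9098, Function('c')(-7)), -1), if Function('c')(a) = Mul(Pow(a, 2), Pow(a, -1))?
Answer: Rational(-1, 9105) ≈ -0.00010983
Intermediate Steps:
Function('c')(a) = a
Pow(Add(-9098, Function('c')(-7)), -1) = Pow(Add(-9098, -7), -1) = Pow(-9105, -1) = Rational(-1, 9105)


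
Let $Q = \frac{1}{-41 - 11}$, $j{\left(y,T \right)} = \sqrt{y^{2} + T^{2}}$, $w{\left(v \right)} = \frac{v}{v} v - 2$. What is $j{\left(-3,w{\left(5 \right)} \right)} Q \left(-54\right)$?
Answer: $\frac{81 \sqrt{2}}{26} \approx 4.4058$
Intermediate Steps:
$w{\left(v \right)} = -2 + v$ ($w{\left(v \right)} = 1 v - 2 = v - 2 = -2 + v$)
$j{\left(y,T \right)} = \sqrt{T^{2} + y^{2}}$
$Q = - \frac{1}{52}$ ($Q = \frac{1}{-52} = - \frac{1}{52} \approx -0.019231$)
$j{\left(-3,w{\left(5 \right)} \right)} Q \left(-54\right) = \sqrt{\left(-2 + 5\right)^{2} + \left(-3\right)^{2}} \left(- \frac{1}{52}\right) \left(-54\right) = \sqrt{3^{2} + 9} \left(- \frac{1}{52}\right) \left(-54\right) = \sqrt{9 + 9} \left(- \frac{1}{52}\right) \left(-54\right) = \sqrt{18} \left(- \frac{1}{52}\right) \left(-54\right) = 3 \sqrt{2} \left(- \frac{1}{52}\right) \left(-54\right) = - \frac{3 \sqrt{2}}{52} \left(-54\right) = \frac{81 \sqrt{2}}{26}$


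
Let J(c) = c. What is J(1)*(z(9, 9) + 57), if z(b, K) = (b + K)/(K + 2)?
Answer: 645/11 ≈ 58.636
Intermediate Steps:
z(b, K) = (K + b)/(2 + K)
J(1)*(z(9, 9) + 57) = 1*((9 + 9)/(2 + 9) + 57) = 1*(18/11 + 57) = 1*(645/11) = 645/11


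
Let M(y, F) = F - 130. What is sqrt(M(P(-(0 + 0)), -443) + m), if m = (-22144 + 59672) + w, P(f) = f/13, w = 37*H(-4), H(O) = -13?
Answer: sqrt(36474) ≈ 190.98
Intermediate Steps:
w = -481 (w = 37*(-13) = -481)
P(f) = f/13 (P(f) = f*(1/13) = f/13)
m = 37047 (m = (-22144 + 59672) - 481 = 37528 - 481 = 37047)
M(y, F) = -130 + F
sqrt(M(P(-(0 + 0)), -443) + m) = sqrt((-130 - 443) + 37047) = sqrt(-573 + 37047) = sqrt(36474)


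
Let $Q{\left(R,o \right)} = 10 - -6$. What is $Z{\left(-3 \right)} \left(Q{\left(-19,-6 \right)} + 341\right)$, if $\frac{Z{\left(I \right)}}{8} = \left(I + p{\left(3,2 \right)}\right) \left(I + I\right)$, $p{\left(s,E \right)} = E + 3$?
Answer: $-34272$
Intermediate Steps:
$p{\left(s,E \right)} = 3 + E$
$Q{\left(R,o \right)} = 16$ ($Q{\left(R,o \right)} = 10 + 6 = 16$)
$Z{\left(I \right)} = 16 I \left(5 + I\right)$ ($Z{\left(I \right)} = 8 \left(I + \left(3 + 2\right)\right) \left(I + I\right) = 8 \left(I + 5\right) 2 I = 8 \left(5 + I\right) 2 I = 8 \cdot 2 I \left(5 + I\right) = 16 I \left(5 + I\right)$)
$Z{\left(-3 \right)} \left(Q{\left(-19,-6 \right)} + 341\right) = 16 \left(-3\right) \left(5 - 3\right) \left(16 + 341\right) = 16 \left(-3\right) 2 \cdot 357 = \left(-96\right) 357 = -34272$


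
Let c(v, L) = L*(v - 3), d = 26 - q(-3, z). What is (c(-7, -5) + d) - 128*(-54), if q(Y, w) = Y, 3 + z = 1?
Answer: 6991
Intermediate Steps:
z = -2 (z = -3 + 1 = -2)
d = 29 (d = 26 - 1*(-3) = 26 + 3 = 29)
c(v, L) = L*(-3 + v)
(c(-7, -5) + d) - 128*(-54) = (-5*(-3 - 7) + 29) - 128*(-54) = (-5*(-10) + 29) + 6912 = (50 + 29) + 6912 = 79 + 6912 = 6991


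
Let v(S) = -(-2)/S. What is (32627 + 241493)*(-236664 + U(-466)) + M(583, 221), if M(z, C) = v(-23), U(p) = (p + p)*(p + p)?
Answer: 3984356129598/23 ≈ 1.7323e+11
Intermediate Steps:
U(p) = 4*p**2 (U(p) = (2*p)*(2*p) = 4*p**2)
v(S) = 2/S
M(z, C) = -2/23 (M(z, C) = 2/(-23) = 2*(-1/23) = -2/23)
(32627 + 241493)*(-236664 + U(-466)) + M(583, 221) = (32627 + 241493)*(-236664 + 4*(-466)**2) - 2/23 = 274120*(-236664 + 4*217156) - 2/23 = 274120*(-236664 + 868624) - 2/23 = 274120*631960 - 2/23 = 173232875200 - 2/23 = 3984356129598/23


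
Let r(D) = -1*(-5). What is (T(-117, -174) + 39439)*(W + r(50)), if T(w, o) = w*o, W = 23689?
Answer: 1416830118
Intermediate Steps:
T(w, o) = o*w
r(D) = 5
(T(-117, -174) + 39439)*(W + r(50)) = (-174*(-117) + 39439)*(23689 + 5) = (20358 + 39439)*23694 = 59797*23694 = 1416830118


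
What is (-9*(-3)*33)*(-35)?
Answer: -31185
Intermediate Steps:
(-9*(-3)*33)*(-35) = (27*33)*(-35) = 891*(-35) = -31185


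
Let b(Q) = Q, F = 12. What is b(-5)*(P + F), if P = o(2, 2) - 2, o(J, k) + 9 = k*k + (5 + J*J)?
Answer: -70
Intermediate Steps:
o(J, k) = -4 + J² + k² (o(J, k) = -9 + (k*k + (5 + J*J)) = -9 + (k² + (5 + J²)) = -9 + (5 + J² + k²) = -4 + J² + k²)
P = 2 (P = (-4 + 2² + 2²) - 2 = (-4 + 4 + 4) - 2 = 4 - 2 = 2)
b(-5)*(P + F) = -5*(2 + 12) = -5*14 = -70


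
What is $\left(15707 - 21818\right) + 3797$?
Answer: $-2314$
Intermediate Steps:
$\left(15707 - 21818\right) + 3797 = -6111 + 3797 = -2314$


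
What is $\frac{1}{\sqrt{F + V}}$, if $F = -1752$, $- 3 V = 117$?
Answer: $- \frac{i \sqrt{199}}{597} \approx - 0.023629 i$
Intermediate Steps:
$V = -39$ ($V = \left(- \frac{1}{3}\right) 117 = -39$)
$\frac{1}{\sqrt{F + V}} = \frac{1}{\sqrt{-1752 - 39}} = \frac{1}{\sqrt{-1791}} = \frac{1}{3 i \sqrt{199}} = - \frac{i \sqrt{199}}{597}$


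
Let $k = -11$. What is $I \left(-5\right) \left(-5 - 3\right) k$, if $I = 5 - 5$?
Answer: $0$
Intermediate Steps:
$I = 0$ ($I = 5 - 5 = 0$)
$I \left(-5\right) \left(-5 - 3\right) k = 0 \left(-5\right) \left(-5 - 3\right) \left(-11\right) = 0 \left(-8\right) \left(-11\right) = 0 \left(-11\right) = 0$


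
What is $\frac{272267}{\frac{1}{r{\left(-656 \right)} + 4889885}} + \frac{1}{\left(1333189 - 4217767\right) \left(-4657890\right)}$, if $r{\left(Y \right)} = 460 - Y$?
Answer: $\frac{17892221777397827365432141}{13436047020420} \approx 1.3317 \cdot 10^{12}$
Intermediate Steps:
$\frac{272267}{\frac{1}{r{\left(-656 \right)} + 4889885}} + \frac{1}{\left(1333189 - 4217767\right) \left(-4657890\right)} = \frac{272267}{\frac{1}{\left(460 - -656\right) + 4889885}} + \frac{1}{\left(1333189 - 4217767\right) \left(-4657890\right)} = \frac{272267}{\frac{1}{\left(460 + 656\right) + 4889885}} + \frac{1}{-2884578} \left(- \frac{1}{4657890}\right) = \frac{272267}{\frac{1}{1116 + 4889885}} - - \frac{1}{13436047020420} = \frac{272267}{\frac{1}{4891001}} + \frac{1}{13436047020420} = 272267 \frac{1}{\frac{1}{4891001}} + \frac{1}{13436047020420} = 272267 \cdot 4891001 + \frac{1}{13436047020420} = 1331658169267 + \frac{1}{13436047020420} = \frac{17892221777397827365432141}{13436047020420}$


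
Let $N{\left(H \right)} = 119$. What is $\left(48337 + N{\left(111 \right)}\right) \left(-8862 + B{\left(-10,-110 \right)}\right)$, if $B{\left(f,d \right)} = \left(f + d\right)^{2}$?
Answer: $268349328$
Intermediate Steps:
$B{\left(f,d \right)} = \left(d + f\right)^{2}$
$\left(48337 + N{\left(111 \right)}\right) \left(-8862 + B{\left(-10,-110 \right)}\right) = \left(48337 + 119\right) \left(-8862 + \left(-110 - 10\right)^{2}\right) = 48456 \left(-8862 + \left(-120\right)^{2}\right) = 48456 \left(-8862 + 14400\right) = 48456 \cdot 5538 = 268349328$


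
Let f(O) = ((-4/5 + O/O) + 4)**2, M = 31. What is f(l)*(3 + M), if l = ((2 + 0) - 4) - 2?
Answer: 14994/25 ≈ 599.76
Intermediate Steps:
l = -4 (l = (2 - 4) - 2 = -2 - 2 = -4)
f(O) = 441/25 (f(O) = ((-4*1/5 + 1) + 4)**2 = ((-4/5 + 1) + 4)**2 = (1/5 + 4)**2 = (21/5)**2 = 441/25)
f(l)*(3 + M) = 441*(3 + 31)/25 = (441/25)*34 = 14994/25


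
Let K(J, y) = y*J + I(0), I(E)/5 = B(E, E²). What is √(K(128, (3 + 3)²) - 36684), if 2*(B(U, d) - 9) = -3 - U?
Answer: I*√128154/2 ≈ 178.99*I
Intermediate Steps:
B(U, d) = 15/2 - U/2 (B(U, d) = 9 + (-3 - U)/2 = 9 + (-3/2 - U/2) = 15/2 - U/2)
I(E) = 75/2 - 5*E/2 (I(E) = 5*(15/2 - E/2) = 75/2 - 5*E/2)
K(J, y) = 75/2 + J*y (K(J, y) = y*J + (75/2 - 5/2*0) = J*y + (75/2 + 0) = J*y + 75/2 = 75/2 + J*y)
√(K(128, (3 + 3)²) - 36684) = √((75/2 + 128*(3 + 3)²) - 36684) = √((75/2 + 128*6²) - 36684) = √((75/2 + 128*36) - 36684) = √((75/2 + 4608) - 36684) = √(9291/2 - 36684) = √(-64077/2) = I*√128154/2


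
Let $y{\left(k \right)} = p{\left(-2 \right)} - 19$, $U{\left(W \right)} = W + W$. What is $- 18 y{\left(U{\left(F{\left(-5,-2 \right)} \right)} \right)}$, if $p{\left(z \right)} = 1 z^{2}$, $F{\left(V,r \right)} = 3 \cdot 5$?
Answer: $270$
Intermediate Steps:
$F{\left(V,r \right)} = 15$
$p{\left(z \right)} = z^{2}$
$U{\left(W \right)} = 2 W$
$y{\left(k \right)} = -15$ ($y{\left(k \right)} = \left(-2\right)^{2} - 19 = 4 - 19 = -15$)
$- 18 y{\left(U{\left(F{\left(-5,-2 \right)} \right)} \right)} = \left(-18\right) \left(-15\right) = 270$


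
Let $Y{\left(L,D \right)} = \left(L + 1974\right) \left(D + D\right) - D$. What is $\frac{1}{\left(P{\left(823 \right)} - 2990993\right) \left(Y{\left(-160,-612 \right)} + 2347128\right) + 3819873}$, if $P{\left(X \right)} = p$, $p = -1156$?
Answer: $- \frac{1}{381207931323} \approx -2.6232 \cdot 10^{-12}$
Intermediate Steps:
$P{\left(X \right)} = -1156$
$Y{\left(L,D \right)} = - D + 2 D \left(1974 + L\right)$ ($Y{\left(L,D \right)} = \left(1974 + L\right) 2 D - D = 2 D \left(1974 + L\right) - D = - D + 2 D \left(1974 + L\right)$)
$\frac{1}{\left(P{\left(823 \right)} - 2990993\right) \left(Y{\left(-160,-612 \right)} + 2347128\right) + 3819873} = \frac{1}{\left(-1156 - 2990993\right) \left(- 612 \left(3947 + 2 \left(-160\right)\right) + 2347128\right) + 3819873} = \frac{1}{- 2992149 \left(- 612 \left(3947 - 320\right) + 2347128\right) + 3819873} = \frac{1}{- 2992149 \left(\left(-612\right) 3627 + 2347128\right) + 3819873} = \frac{1}{- 2992149 \left(-2219724 + 2347128\right) + 3819873} = \frac{1}{\left(-2992149\right) 127404 + 3819873} = \frac{1}{-381211751196 + 3819873} = \frac{1}{-381207931323} = - \frac{1}{381207931323}$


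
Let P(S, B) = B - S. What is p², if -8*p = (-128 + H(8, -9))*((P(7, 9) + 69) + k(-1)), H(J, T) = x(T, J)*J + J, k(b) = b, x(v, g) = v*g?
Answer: 37088100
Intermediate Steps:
x(v, g) = g*v
H(J, T) = J + T*J² (H(J, T) = (J*T)*J + J = T*J² + J = J + T*J²)
p = 6090 (p = -(-128 + 8*(1 + 8*(-9)))*(((9 - 1*7) + 69) - 1)/8 = -(-128 + 8*(1 - 72))*(((9 - 7) + 69) - 1)/8 = -(-128 + 8*(-71))*((2 + 69) - 1)/8 = -(-128 - 568)*(71 - 1)/8 = -(-87)*70 = -⅛*(-48720) = 6090)
p² = 6090² = 37088100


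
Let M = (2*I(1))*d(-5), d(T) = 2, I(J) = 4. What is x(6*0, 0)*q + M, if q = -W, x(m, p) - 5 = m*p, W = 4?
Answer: -4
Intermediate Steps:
x(m, p) = 5 + m*p
M = 16 (M = (2*4)*2 = 8*2 = 16)
q = -4 (q = -1*4 = -4)
x(6*0, 0)*q + M = (5 + (6*0)*0)*(-4) + 16 = (5 + 0*0)*(-4) + 16 = (5 + 0)*(-4) + 16 = 5*(-4) + 16 = -20 + 16 = -4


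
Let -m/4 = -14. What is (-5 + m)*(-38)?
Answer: -1938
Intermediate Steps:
m = 56 (m = -4*(-14) = 56)
(-5 + m)*(-38) = (-5 + 56)*(-38) = 51*(-38) = -1938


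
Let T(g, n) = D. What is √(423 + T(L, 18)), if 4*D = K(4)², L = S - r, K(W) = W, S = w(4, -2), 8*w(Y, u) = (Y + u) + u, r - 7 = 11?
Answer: √427 ≈ 20.664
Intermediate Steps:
r = 18 (r = 7 + 11 = 18)
w(Y, u) = u/4 + Y/8 (w(Y, u) = ((Y + u) + u)/8 = (Y + 2*u)/8 = u/4 + Y/8)
S = 0 (S = (¼)*(-2) + (⅛)*4 = -½ + ½ = 0)
L = -18 (L = 0 - 1*18 = 0 - 18 = -18)
D = 4 (D = (¼)*4² = (¼)*16 = 4)
T(g, n) = 4
√(423 + T(L, 18)) = √(423 + 4) = √427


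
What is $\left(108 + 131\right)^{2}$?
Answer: $57121$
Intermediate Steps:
$\left(108 + 131\right)^{2} = 239^{2} = 57121$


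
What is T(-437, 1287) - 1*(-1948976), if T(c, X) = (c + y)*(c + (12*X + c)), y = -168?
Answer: -6865874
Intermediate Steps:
T(c, X) = (-168 + c)*(2*c + 12*X) (T(c, X) = (c - 168)*(c + (12*X + c)) = (-168 + c)*(c + (c + 12*X)) = (-168 + c)*(2*c + 12*X))
T(-437, 1287) - 1*(-1948976) = (-2016*1287 - 336*(-437) + 2*(-437)² + 12*1287*(-437)) - 1*(-1948976) = (-2594592 + 146832 + 2*190969 - 6749028) + 1948976 = (-2594592 + 146832 + 381938 - 6749028) + 1948976 = -8814850 + 1948976 = -6865874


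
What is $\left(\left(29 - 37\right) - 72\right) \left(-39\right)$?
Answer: $3120$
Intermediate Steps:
$\left(\left(29 - 37\right) - 72\right) \left(-39\right) = \left(-8 - 72\right) \left(-39\right) = \left(-80\right) \left(-39\right) = 3120$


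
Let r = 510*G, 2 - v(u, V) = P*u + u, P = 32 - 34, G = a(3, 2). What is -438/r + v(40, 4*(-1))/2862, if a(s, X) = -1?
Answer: 35416/40545 ≈ 0.87350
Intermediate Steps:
G = -1
P = -2
v(u, V) = 2 + u (v(u, V) = 2 - (-2*u + u) = 2 - (-1)*u = 2 + u)
r = -510 (r = 510*(-1) = -510)
-438/r + v(40, 4*(-1))/2862 = -438/(-510) + (2 + 40)/2862 = -438*(-1/510) + 42*(1/2862) = 73/85 + 7/477 = 35416/40545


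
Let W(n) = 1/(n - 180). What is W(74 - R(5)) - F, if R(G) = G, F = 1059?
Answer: -117550/111 ≈ -1059.0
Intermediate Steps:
W(n) = 1/(-180 + n)
W(74 - R(5)) - F = 1/(-180 + (74 - 1*5)) - 1*1059 = 1/(-180 + (74 - 5)) - 1059 = 1/(-180 + 69) - 1059 = 1/(-111) - 1059 = -1/111 - 1059 = -117550/111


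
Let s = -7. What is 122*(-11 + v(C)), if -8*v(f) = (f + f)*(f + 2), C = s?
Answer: -4819/2 ≈ -2409.5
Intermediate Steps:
C = -7
v(f) = -f*(2 + f)/4 (v(f) = -(f + f)*(f + 2)/8 = -2*f*(2 + f)/8 = -f*(2 + f)/4)
122*(-11 + v(C)) = 122*(-11 - ¼*(-7)*(2 - 7)) = 122*(-11 - ¼*(-7)*(-5)) = 122*(-11 - 35/4) = 122*(-79/4) = -4819/2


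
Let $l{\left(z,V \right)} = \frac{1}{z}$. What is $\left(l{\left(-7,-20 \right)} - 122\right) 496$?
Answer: $- \frac{424080}{7} \approx -60583.0$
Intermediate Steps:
$\left(l{\left(-7,-20 \right)} - 122\right) 496 = \left(\frac{1}{-7} - 122\right) 496 = \left(- \frac{1}{7} - 122\right) 496 = \left(- \frac{855}{7}\right) 496 = - \frac{424080}{7}$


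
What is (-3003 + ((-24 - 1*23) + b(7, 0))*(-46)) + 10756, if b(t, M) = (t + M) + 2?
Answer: 9501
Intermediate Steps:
b(t, M) = 2 + M + t (b(t, M) = (M + t) + 2 = 2 + M + t)
(-3003 + ((-24 - 1*23) + b(7, 0))*(-46)) + 10756 = (-3003 + ((-24 - 1*23) + (2 + 0 + 7))*(-46)) + 10756 = (-3003 + ((-24 - 23) + 9)*(-46)) + 10756 = (-3003 + (-47 + 9)*(-46)) + 10756 = (-3003 - 38*(-46)) + 10756 = (-3003 + 1748) + 10756 = -1255 + 10756 = 9501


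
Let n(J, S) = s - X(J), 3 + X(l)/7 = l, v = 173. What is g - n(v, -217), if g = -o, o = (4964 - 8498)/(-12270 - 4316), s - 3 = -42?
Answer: 10190330/8293 ≈ 1228.8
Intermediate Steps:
X(l) = -21 + 7*l
s = -39 (s = 3 - 42 = -39)
o = 1767/8293 (o = -3534/(-16586) = -3534*(-1/16586) = 1767/8293 ≈ 0.21307)
n(J, S) = -18 - 7*J (n(J, S) = -39 - (-21 + 7*J) = -39 + (21 - 7*J) = -18 - 7*J)
g = -1767/8293 (g = -1*1767/8293 = -1767/8293 ≈ -0.21307)
g - n(v, -217) = -1767/8293 - (-18 - 7*173) = -1767/8293 - (-18 - 1211) = -1767/8293 - 1*(-1229) = -1767/8293 + 1229 = 10190330/8293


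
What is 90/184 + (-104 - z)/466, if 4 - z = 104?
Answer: 10301/21436 ≈ 0.48055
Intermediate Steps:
z = -100 (z = 4 - 1*104 = 4 - 104 = -100)
90/184 + (-104 - z)/466 = 90/184 + (-104 - 1*(-100))/466 = 90*(1/184) + (-104 + 100)*(1/466) = 45/92 - 4*1/466 = 45/92 - 2/233 = 10301/21436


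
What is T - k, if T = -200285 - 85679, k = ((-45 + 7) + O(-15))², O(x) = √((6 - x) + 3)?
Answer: -287432 + 152*√6 ≈ -2.8706e+5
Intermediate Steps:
O(x) = √(9 - x)
k = (-38 + 2*√6)² (k = ((-45 + 7) + √(9 - 1*(-15)))² = (-38 + √(9 + 15))² = (-38 + √24)² = (-38 + 2*√6)² ≈ 1095.7)
T = -285964
T - k = -285964 - (1468 - 152*√6) = -285964 + (-1468 + 152*√6) = -287432 + 152*√6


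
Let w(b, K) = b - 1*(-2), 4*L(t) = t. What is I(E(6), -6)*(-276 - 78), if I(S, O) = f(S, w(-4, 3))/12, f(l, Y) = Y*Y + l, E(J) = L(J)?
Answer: -649/4 ≈ -162.25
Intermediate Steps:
L(t) = t/4
E(J) = J/4
w(b, K) = 2 + b (w(b, K) = b + 2 = 2 + b)
f(l, Y) = l + Y**2 (f(l, Y) = Y**2 + l = l + Y**2)
I(S, O) = 1/3 + S/12 (I(S, O) = (S + (2 - 4)**2)/12 = (S + (-2)**2)*(1/12) = (S + 4)*(1/12) = (4 + S)*(1/12) = 1/3 + S/12)
I(E(6), -6)*(-276 - 78) = (1/3 + ((1/4)*6)/12)*(-276 - 78) = (1/3 + (1/12)*(3/2))*(-354) = (1/3 + 1/8)*(-354) = (11/24)*(-354) = -649/4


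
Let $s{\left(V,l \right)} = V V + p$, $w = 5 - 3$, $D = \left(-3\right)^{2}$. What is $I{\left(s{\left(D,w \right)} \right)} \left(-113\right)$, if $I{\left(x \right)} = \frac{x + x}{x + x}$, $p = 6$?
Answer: $-113$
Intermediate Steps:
$D = 9$
$w = 2$
$s{\left(V,l \right)} = 6 + V^{2}$ ($s{\left(V,l \right)} = V V + 6 = V^{2} + 6 = 6 + V^{2}$)
$I{\left(x \right)} = 1$ ($I{\left(x \right)} = \frac{2 x}{2 x} = 2 x \frac{1}{2 x} = 1$)
$I{\left(s{\left(D,w \right)} \right)} \left(-113\right) = 1 \left(-113\right) = -113$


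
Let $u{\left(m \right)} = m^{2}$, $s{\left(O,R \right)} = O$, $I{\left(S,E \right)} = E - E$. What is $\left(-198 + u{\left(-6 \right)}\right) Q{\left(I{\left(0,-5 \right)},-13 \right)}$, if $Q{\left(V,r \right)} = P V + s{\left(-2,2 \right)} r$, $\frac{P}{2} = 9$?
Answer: $-4212$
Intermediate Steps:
$P = 18$ ($P = 2 \cdot 9 = 18$)
$I{\left(S,E \right)} = 0$
$Q{\left(V,r \right)} = - 2 r + 18 V$ ($Q{\left(V,r \right)} = 18 V - 2 r = - 2 r + 18 V$)
$\left(-198 + u{\left(-6 \right)}\right) Q{\left(I{\left(0,-5 \right)},-13 \right)} = \left(-198 + \left(-6\right)^{2}\right) \left(\left(-2\right) \left(-13\right) + 18 \cdot 0\right) = \left(-198 + 36\right) \left(26 + 0\right) = \left(-162\right) 26 = -4212$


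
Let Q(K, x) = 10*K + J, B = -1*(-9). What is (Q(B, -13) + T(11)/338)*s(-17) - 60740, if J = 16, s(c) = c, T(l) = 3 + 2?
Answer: -21139281/338 ≈ -62542.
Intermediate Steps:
T(l) = 5
B = 9
Q(K, x) = 16 + 10*K (Q(K, x) = 10*K + 16 = 16 + 10*K)
(Q(B, -13) + T(11)/338)*s(-17) - 60740 = ((16 + 10*9) + 5/338)*(-17) - 60740 = ((16 + 90) + 5*(1/338))*(-17) - 60740 = (106 + 5/338)*(-17) - 60740 = (35833/338)*(-17) - 60740 = -609161/338 - 60740 = -21139281/338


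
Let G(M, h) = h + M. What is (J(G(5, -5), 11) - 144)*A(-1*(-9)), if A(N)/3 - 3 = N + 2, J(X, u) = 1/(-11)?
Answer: -66570/11 ≈ -6051.8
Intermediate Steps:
G(M, h) = M + h
J(X, u) = -1/11
A(N) = 15 + 3*N (A(N) = 9 + 3*(N + 2) = 9 + 3*(2 + N) = 9 + (6 + 3*N) = 15 + 3*N)
(J(G(5, -5), 11) - 144)*A(-1*(-9)) = (-1/11 - 144)*(15 + 3*(-1*(-9))) = -1585*(15 + 3*9)/11 = -1585*(15 + 27)/11 = -1585/11*42 = -66570/11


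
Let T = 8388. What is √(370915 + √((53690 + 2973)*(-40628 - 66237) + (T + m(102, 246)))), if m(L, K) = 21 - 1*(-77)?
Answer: √(370915 + I*√6055283009) ≈ 612.33 + 63.54*I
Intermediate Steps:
m(L, K) = 98 (m(L, K) = 21 + 77 = 98)
√(370915 + √((53690 + 2973)*(-40628 - 66237) + (T + m(102, 246)))) = √(370915 + √((53690 + 2973)*(-40628 - 66237) + (8388 + 98))) = √(370915 + √(56663*(-106865) + 8486)) = √(370915 + √(-6055291495 + 8486)) = √(370915 + √(-6055283009)) = √(370915 + I*√6055283009)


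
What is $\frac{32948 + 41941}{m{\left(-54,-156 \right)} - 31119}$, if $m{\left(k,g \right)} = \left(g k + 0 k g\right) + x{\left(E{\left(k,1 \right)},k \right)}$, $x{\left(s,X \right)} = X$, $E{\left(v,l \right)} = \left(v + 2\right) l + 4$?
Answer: $- \frac{24963}{7583} \approx -3.292$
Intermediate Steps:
$E{\left(v,l \right)} = 4 + l \left(2 + v\right)$ ($E{\left(v,l \right)} = \left(2 + v\right) l + 4 = l \left(2 + v\right) + 4 = 4 + l \left(2 + v\right)$)
$m{\left(k,g \right)} = k + g k$ ($m{\left(k,g \right)} = \left(g k + 0 k g\right) + k = \left(g k + 0 g\right) + k = \left(g k + 0\right) + k = g k + k = k + g k$)
$\frac{32948 + 41941}{m{\left(-54,-156 \right)} - 31119} = \frac{32948 + 41941}{- 54 \left(1 - 156\right) - 31119} = \frac{74889}{\left(-54\right) \left(-155\right) - 31119} = \frac{74889}{8370 - 31119} = \frac{74889}{-22749} = 74889 \left(- \frac{1}{22749}\right) = - \frac{24963}{7583}$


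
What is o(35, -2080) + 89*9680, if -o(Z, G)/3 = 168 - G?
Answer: 854776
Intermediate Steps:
o(Z, G) = -504 + 3*G (o(Z, G) = -3*(168 - G) = -504 + 3*G)
o(35, -2080) + 89*9680 = (-504 + 3*(-2080)) + 89*9680 = (-504 - 6240) + 861520 = -6744 + 861520 = 854776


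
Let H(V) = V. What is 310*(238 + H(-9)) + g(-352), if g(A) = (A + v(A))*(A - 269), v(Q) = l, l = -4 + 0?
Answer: 292066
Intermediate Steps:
l = -4
v(Q) = -4
g(A) = (-269 + A)*(-4 + A) (g(A) = (A - 4)*(A - 269) = (-4 + A)*(-269 + A) = (-269 + A)*(-4 + A))
310*(238 + H(-9)) + g(-352) = 310*(238 - 9) + (1076 + (-352)² - 273*(-352)) = 310*229 + (1076 + 123904 + 96096) = 70990 + 221076 = 292066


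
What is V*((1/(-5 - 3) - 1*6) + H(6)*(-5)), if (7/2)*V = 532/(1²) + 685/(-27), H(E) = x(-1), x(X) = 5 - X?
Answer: -3953231/756 ≈ -5229.1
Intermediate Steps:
H(E) = 6 (H(E) = 5 - 1*(-1) = 5 + 1 = 6)
V = 27358/189 (V = 2*(532/(1²) + 685/(-27))/7 = 2*(532/1 + 685*(-1/27))/7 = 2*(532*1 - 685/27)/7 = 2*(532 - 685/27)/7 = (2/7)*(13679/27) = 27358/189 ≈ 144.75)
V*((1/(-5 - 3) - 1*6) + H(6)*(-5)) = 27358*((1/(-5 - 3) - 1*6) + 6*(-5))/189 = 27358*((1/(-8) - 6) - 30)/189 = 27358*((-⅛ - 6) - 30)/189 = 27358*(-49/8 - 30)/189 = (27358/189)*(-289/8) = -3953231/756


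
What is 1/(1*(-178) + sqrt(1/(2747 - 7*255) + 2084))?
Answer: -171236/28475199 - sqrt(1928626258)/28475199 ≈ -0.0075558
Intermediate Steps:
1/(1*(-178) + sqrt(1/(2747 - 7*255) + 2084)) = 1/(-178 + sqrt(1/(2747 - 1785) + 2084)) = 1/(-178 + sqrt(1/962 + 2084)) = 1/(-178 + sqrt(2004809/962)) = 1/(-178 + sqrt(1928626258)/962)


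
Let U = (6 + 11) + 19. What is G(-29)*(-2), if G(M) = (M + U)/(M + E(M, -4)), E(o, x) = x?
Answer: 14/33 ≈ 0.42424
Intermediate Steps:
U = 36 (U = 17 + 19 = 36)
G(M) = (36 + M)/(-4 + M) (G(M) = (M + 36)/(M - 4) = (36 + M)/(-4 + M))
G(-29)*(-2) = ((36 - 29)/(-4 - 29))*(-2) = (7/(-33))*(-2) = -1/33*7*(-2) = -7/33*(-2) = 14/33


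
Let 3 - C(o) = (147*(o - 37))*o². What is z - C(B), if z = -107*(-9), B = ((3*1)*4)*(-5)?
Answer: -51331440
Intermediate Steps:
B = -60 (B = (3*4)*(-5) = 12*(-5) = -60)
z = 963
C(o) = 3 - o²*(-5439 + 147*o) (C(o) = 3 - 147*(o - 37)*o² = 3 - 147*(-37 + o)*o² = 3 - (-5439 + 147*o)*o² = 3 - o²*(-5439 + 147*o))
z - C(B) = 963 - (3 - 147*(-60)³ + 5439*(-60)²) = 963 - (3 - 147*(-216000) + 5439*3600) = 963 - (3 + 31752000 + 19580400) = 963 - 1*51332403 = 963 - 51332403 = -51331440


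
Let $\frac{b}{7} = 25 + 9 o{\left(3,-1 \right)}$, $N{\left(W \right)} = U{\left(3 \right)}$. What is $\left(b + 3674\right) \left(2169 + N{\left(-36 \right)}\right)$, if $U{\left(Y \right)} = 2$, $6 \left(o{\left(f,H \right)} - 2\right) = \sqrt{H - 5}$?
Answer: $8629725 + \frac{45591 i \sqrt{6}}{2} \approx 8.6297 \cdot 10^{6} + 55837.0 i$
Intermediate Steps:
$o{\left(f,H \right)} = 2 + \frac{\sqrt{-5 + H}}{6}$ ($o{\left(f,H \right)} = 2 + \frac{\sqrt{H - 5}}{6} = 2 + \frac{\sqrt{-5 + H}}{6}$)
$N{\left(W \right)} = 2$
$b = 301 + \frac{21 i \sqrt{6}}{2}$ ($b = 7 \left(25 + 9 \left(2 + \frac{\sqrt{-5 - 1}}{6}\right)\right) = 7 \left(25 + 9 \left(2 + \frac{\sqrt{-6}}{6}\right)\right) = 7 \left(25 + 9 \left(2 + \frac{i \sqrt{6}}{6}\right)\right) = 7 \left(25 + \left(18 + \frac{3 i \sqrt{6}}{2}\right)\right) = 7 \left(43 + \frac{3 i \sqrt{6}}{2}\right) = 301 + \frac{21 i \sqrt{6}}{2} \approx 301.0 + 25.72 i$)
$\left(b + 3674\right) \left(2169 + N{\left(-36 \right)}\right) = \left(\left(301 + \frac{21 i \sqrt{6}}{2}\right) + 3674\right) \left(2169 + 2\right) = \left(3975 + \frac{21 i \sqrt{6}}{2}\right) 2171 = 8629725 + \frac{45591 i \sqrt{6}}{2}$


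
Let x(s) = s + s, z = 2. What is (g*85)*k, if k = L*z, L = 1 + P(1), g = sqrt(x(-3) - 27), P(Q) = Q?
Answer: 340*I*sqrt(33) ≈ 1953.2*I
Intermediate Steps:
x(s) = 2*s
g = I*sqrt(33) (g = sqrt(2*(-3) - 27) = sqrt(-6 - 27) = sqrt(-33) = I*sqrt(33) ≈ 5.7446*I)
L = 2 (L = 1 + 1 = 2)
k = 4 (k = 2*2 = 4)
(g*85)*k = ((I*sqrt(33))*85)*4 = (85*I*sqrt(33))*4 = 340*I*sqrt(33)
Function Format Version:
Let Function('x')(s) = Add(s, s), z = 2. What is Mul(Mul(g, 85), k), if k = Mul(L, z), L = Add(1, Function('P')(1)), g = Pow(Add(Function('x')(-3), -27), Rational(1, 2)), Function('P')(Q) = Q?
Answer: Mul(340, I, Pow(33, Rational(1, 2))) ≈ Mul(1953.2, I)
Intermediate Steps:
Function('x')(s) = Mul(2, s)
g = Mul(I, Pow(33, Rational(1, 2))) (g = Pow(Add(Mul(2, -3), -27), Rational(1, 2)) = Pow(Add(-6, -27), Rational(1, 2)) = Pow(-33, Rational(1, 2)) = Mul(I, Pow(33, Rational(1, 2))) ≈ Mul(5.7446, I))
L = 2 (L = Add(1, 1) = 2)
k = 4 (k = Mul(2, 2) = 4)
Mul(Mul(g, 85), k) = Mul(Mul(Mul(I, Pow(33, Rational(1, 2))), 85), 4) = Mul(Mul(85, I, Pow(33, Rational(1, 2))), 4) = Mul(340, I, Pow(33, Rational(1, 2)))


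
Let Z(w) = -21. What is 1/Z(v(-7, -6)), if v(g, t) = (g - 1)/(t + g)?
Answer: -1/21 ≈ -0.047619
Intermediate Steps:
v(g, t) = (-1 + g)/(g + t)
1/Z(v(-7, -6)) = 1/(-21) = -1/21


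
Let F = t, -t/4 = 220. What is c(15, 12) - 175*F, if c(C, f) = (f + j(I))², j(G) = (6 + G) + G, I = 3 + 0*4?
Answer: 154576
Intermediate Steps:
t = -880 (t = -4*220 = -880)
F = -880
I = 3 (I = 3 + 0 = 3)
j(G) = 6 + 2*G
c(C, f) = (12 + f)² (c(C, f) = (f + (6 + 2*3))² = (f + (6 + 6))² = (f + 12)² = (12 + f)²)
c(15, 12) - 175*F = (12 + 12)² - 175*(-880) = 24² + 154000 = 576 + 154000 = 154576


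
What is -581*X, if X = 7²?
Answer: -28469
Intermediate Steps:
X = 49
-581*X = -581*49 = -28469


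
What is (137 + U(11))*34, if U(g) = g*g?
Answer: 8772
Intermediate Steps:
U(g) = g²
(137 + U(11))*34 = (137 + 11²)*34 = (137 + 121)*34 = 258*34 = 8772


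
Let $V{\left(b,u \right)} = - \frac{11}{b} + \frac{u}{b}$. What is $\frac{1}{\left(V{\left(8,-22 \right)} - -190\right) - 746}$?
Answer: $- \frac{8}{4481} \approx -0.0017853$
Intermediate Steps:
$\frac{1}{\left(V{\left(8,-22 \right)} - -190\right) - 746} = \frac{1}{\left(\frac{-11 - 22}{8} - -190\right) - 746} = \frac{1}{\left(\frac{1}{8} \left(-33\right) + 190\right) - 746} = \frac{1}{\left(- \frac{33}{8} + 190\right) - 746} = \frac{1}{\frac{1487}{8} - 746} = \frac{1}{- \frac{4481}{8}} = - \frac{8}{4481}$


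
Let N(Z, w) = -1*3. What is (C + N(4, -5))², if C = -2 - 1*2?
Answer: 49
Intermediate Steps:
N(Z, w) = -3
C = -4 (C = -2 - 2 = -4)
(C + N(4, -5))² = (-4 - 3)² = (-7)² = 49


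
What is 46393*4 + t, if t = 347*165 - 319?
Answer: 242508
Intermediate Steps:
t = 56936 (t = 57255 - 319 = 56936)
46393*4 + t = 46393*4 + 56936 = 185572 + 56936 = 242508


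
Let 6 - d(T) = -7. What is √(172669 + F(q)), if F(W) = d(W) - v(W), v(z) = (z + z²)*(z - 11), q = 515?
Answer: I*√133760278 ≈ 11565.0*I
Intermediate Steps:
d(T) = 13 (d(T) = 6 - 1*(-7) = 6 + 7 = 13)
v(z) = (-11 + z)*(z + z²) (v(z) = (z + z²)*(-11 + z) = (-11 + z)*(z + z²))
F(W) = 13 - W*(-11 + W² - 10*W)
√(172669 + F(q)) = √(172669 + (13 + 515*(11 - 1*515² + 10*515))) = √(172669 + (13 + 515*(11 - 1*265225 + 5150))) = √(172669 + (13 + 515*(11 - 265225 + 5150))) = √(172669 + (13 + 515*(-260064))) = √(172669 + (13 - 133932960)) = √(172669 - 133932947) = √(-133760278) = I*√133760278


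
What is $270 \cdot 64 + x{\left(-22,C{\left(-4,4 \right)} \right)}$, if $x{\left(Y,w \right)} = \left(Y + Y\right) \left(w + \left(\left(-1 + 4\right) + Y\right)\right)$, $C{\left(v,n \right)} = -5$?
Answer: $18336$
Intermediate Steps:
$x{\left(Y,w \right)} = 2 Y \left(3 + Y + w\right)$ ($x{\left(Y,w \right)} = 2 Y \left(w + \left(3 + Y\right)\right) = 2 Y \left(3 + Y + w\right)$)
$270 \cdot 64 + x{\left(-22,C{\left(-4,4 \right)} \right)} = 270 \cdot 64 + 2 \left(-22\right) \left(3 - 22 - 5\right) = 17280 + 2 \left(-22\right) \left(-24\right) = 17280 + 1056 = 18336$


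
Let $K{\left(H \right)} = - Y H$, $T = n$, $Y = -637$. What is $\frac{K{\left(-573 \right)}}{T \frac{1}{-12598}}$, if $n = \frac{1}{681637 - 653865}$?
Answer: $127703504311656$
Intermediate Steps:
$n = \frac{1}{27772} \approx 3.6007 \cdot 10^{-5}$
$T = \frac{1}{27772} \approx 3.6007 \cdot 10^{-5}$
$K{\left(H \right)} = 637 H$ ($K{\left(H \right)} = \left(-1\right) \left(-637\right) H = 637 H$)
$\frac{K{\left(-573 \right)}}{T \frac{1}{-12598}} = \frac{637 \left(-573\right)}{\frac{1}{27772} \frac{1}{-12598}} = - \frac{365001}{\frac{1}{27772} \left(- \frac{1}{12598}\right)} = - \frac{365001}{- \frac{1}{349871656}} = \left(-365001\right) \left(-349871656\right) = 127703504311656$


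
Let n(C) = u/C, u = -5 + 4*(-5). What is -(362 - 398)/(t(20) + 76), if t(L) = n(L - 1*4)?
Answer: 192/397 ≈ 0.48363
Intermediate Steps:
u = -25 (u = -5 - 20 = -25)
n(C) = -25/C
t(L) = -25/(-4 + L) (t(L) = -25/(L - 1*4) = -25/(L - 4) = -25/(-4 + L))
-(362 - 398)/(t(20) + 76) = -(362 - 398)/(-25/(-4 + 20) + 76) = -(-36)/(-25/16 + 76) = -(-36)/1191/16 = -(-36)*16/1191 = -1*(-192/397) = 192/397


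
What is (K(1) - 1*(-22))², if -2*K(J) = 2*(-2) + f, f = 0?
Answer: 576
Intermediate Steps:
K(J) = 2 (K(J) = -(2*(-2) + 0)/2 = -(-4 + 0)/2 = -½*(-4) = 2)
(K(1) - 1*(-22))² = (2 - 1*(-22))² = (2 + 22)² = 24² = 576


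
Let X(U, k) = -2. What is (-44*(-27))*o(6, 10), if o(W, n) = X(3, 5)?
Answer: -2376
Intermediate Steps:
o(W, n) = -2
(-44*(-27))*o(6, 10) = -44*(-27)*(-2) = 1188*(-2) = -2376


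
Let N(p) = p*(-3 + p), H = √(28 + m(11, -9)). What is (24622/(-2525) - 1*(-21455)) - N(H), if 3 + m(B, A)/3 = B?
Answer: 54017953/2525 + 6*√13 ≈ 21415.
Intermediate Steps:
m(B, A) = -9 + 3*B
H = 2*√13 (H = √(28 + (-9 + 3*11)) = √(28 + (-9 + 33)) = √(28 + 24) = √52 = 2*√13 ≈ 7.2111)
(24622/(-2525) - 1*(-21455)) - N(H) = (24622/(-2525) - 1*(-21455)) - 2*√13*(-3 + 2*√13) = (24622*(-1/2525) + 21455) - 2*√13*(-3 + 2*√13) = (-24622/2525 + 21455) - 2*√13*(-3 + 2*√13) = 54149253/2525 - 2*√13*(-3 + 2*√13)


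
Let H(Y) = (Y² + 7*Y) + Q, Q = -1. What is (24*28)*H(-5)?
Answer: -7392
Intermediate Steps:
H(Y) = -1 + Y² + 7*Y (H(Y) = (Y² + 7*Y) - 1 = -1 + Y² + 7*Y)
(24*28)*H(-5) = (24*28)*(-1 + (-5)² + 7*(-5)) = 672*(-1 + 25 - 35) = 672*(-11) = -7392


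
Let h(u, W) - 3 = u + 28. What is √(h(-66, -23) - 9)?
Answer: 2*I*√11 ≈ 6.6332*I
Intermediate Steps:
h(u, W) = 31 + u (h(u, W) = 3 + (u + 28) = 3 + (28 + u) = 31 + u)
√(h(-66, -23) - 9) = √((31 - 66) - 9) = √(-35 - 9) = √(-44) = 2*I*√11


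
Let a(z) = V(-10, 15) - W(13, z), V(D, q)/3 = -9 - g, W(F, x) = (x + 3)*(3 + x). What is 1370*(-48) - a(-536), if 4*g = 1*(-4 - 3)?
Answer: 873403/4 ≈ 2.1835e+5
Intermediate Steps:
W(F, x) = (3 + x)**2 (W(F, x) = (3 + x)*(3 + x) = (3 + x)**2)
g = -7/4 (g = (1*(-4 - 3))/4 = (1*(-7))/4 = (1/4)*(-7) = -7/4 ≈ -1.7500)
V(D, q) = -87/4 (V(D, q) = 3*(-9 - 1*(-7/4)) = 3*(-9 + 7/4) = 3*(-29/4) = -87/4)
a(z) = -87/4 - (3 + z)**2
1370*(-48) - a(-536) = 1370*(-48) - (-87/4 - (3 - 536)**2) = -65760 - (-87/4 - 1*(-533)**2) = -65760 - (-87/4 - 1*284089) = -65760 - (-87/4 - 284089) = -65760 - 1*(-1136443/4) = -65760 + 1136443/4 = 873403/4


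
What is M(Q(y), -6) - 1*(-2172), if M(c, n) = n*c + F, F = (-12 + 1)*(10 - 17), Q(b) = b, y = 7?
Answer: 2207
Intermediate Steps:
F = 77 (F = -11*(-7) = 77)
M(c, n) = 77 + c*n (M(c, n) = n*c + 77 = c*n + 77 = 77 + c*n)
M(Q(y), -6) - 1*(-2172) = (77 + 7*(-6)) - 1*(-2172) = (77 - 42) + 2172 = 35 + 2172 = 2207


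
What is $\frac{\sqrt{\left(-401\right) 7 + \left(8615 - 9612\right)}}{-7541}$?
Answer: $- \frac{2 i \sqrt{951}}{7541} \approx - 0.0081788 i$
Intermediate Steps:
$\frac{\sqrt{\left(-401\right) 7 + \left(8615 - 9612\right)}}{-7541} = \sqrt{-2807 - 997} \left(- \frac{1}{7541}\right) = \sqrt{-3804} \left(- \frac{1}{7541}\right) = 2 i \sqrt{951} \left(- \frac{1}{7541}\right) = - \frac{2 i \sqrt{951}}{7541}$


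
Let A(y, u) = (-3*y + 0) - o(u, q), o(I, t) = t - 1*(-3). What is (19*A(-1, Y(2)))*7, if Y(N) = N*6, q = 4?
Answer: -532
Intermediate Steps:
o(I, t) = 3 + t (o(I, t) = t + 3 = 3 + t)
Y(N) = 6*N
A(y, u) = -7 - 3*y (A(y, u) = (-3*y + 0) - (3 + 4) = -3*y - 1*7 = -3*y - 7 = -7 - 3*y)
(19*A(-1, Y(2)))*7 = (19*(-7 - 3*(-1)))*7 = (19*(-7 + 3))*7 = (19*(-4))*7 = -76*7 = -532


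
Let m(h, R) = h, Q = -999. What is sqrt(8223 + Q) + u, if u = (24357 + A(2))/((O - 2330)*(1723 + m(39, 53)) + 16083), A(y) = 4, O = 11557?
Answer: 24361/16274057 + 2*sqrt(1806) ≈ 84.996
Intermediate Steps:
u = 24361/16274057 (u = (24357 + 4)/((11557 - 2330)*(1723 + 39) + 16083) = 24361/(9227*1762 + 16083) = 24361/(16257974 + 16083) = 24361/16274057 ≈ 0.0014969)
sqrt(8223 + Q) + u = sqrt(8223 - 999) + 24361/16274057 = sqrt(7224) + 24361/16274057 = 2*sqrt(1806) + 24361/16274057 = 24361/16274057 + 2*sqrt(1806)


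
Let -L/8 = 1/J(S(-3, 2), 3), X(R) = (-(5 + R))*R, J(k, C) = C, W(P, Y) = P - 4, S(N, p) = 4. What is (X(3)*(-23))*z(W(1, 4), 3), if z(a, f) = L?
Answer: -1472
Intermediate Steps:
W(P, Y) = -4 + P
X(R) = R*(-5 - R) (X(R) = (-5 - R)*R = R*(-5 - R))
L = -8/3 ≈ -2.6667
z(a, f) = -8/3
(X(3)*(-23))*z(W(1, 4), 3) = (-1*3*(5 + 3)*(-23))*(-8/3) = (-1*3*8*(-23))*(-8/3) = -24*(-23)*(-8/3) = 552*(-8/3) = -1472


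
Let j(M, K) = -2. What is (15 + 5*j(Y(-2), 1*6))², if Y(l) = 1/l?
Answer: 25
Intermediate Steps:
Y(l) = 1/l
(15 + 5*j(Y(-2), 1*6))² = (15 + 5*(-2))² = (15 - 10)² = 5² = 25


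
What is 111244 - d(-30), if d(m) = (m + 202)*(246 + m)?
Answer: 74092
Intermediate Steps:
d(m) = (202 + m)*(246 + m)
111244 - d(-30) = 111244 - (49692 + (-30)² + 448*(-30)) = 111244 - (49692 + 900 - 13440) = 111244 - 1*37152 = 111244 - 37152 = 74092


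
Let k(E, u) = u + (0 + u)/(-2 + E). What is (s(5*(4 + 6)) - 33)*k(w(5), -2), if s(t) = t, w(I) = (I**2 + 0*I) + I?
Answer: -493/14 ≈ -35.214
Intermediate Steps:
w(I) = I + I**2 (w(I) = (I**2 + 0) + I = I**2 + I = I + I**2)
k(E, u) = u + u/(-2 + E)
(s(5*(4 + 6)) - 33)*k(w(5), -2) = (5*(4 + 6) - 33)*(-2*(-1 + 5*(1 + 5))/(-2 + 5*(1 + 5))) = (5*10 - 33)*(-2*(-1 + 5*6)/(-2 + 5*6)) = (50 - 33)*(-2*(-1 + 30)/(-2 + 30)) = 17*(-2*29/28) = 17*(-2*1/28*29) = 17*(-29/14) = -493/14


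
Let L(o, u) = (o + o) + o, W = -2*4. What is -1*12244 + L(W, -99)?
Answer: -12268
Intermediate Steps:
W = -8
L(o, u) = 3*o (L(o, u) = 2*o + o = 3*o)
-1*12244 + L(W, -99) = -1*12244 + 3*(-8) = -12244 - 24 = -12268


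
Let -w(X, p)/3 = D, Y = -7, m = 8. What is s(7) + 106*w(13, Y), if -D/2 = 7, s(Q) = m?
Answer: 4460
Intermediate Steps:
s(Q) = 8
D = -14 (D = -2*7 = -14)
w(X, p) = 42 (w(X, p) = -3*(-14) = 42)
s(7) + 106*w(13, Y) = 8 + 106*42 = 8 + 4452 = 4460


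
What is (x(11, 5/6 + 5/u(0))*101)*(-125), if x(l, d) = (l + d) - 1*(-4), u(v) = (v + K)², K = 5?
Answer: -1214525/6 ≈ -2.0242e+5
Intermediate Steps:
u(v) = (5 + v)² (u(v) = (v + 5)² = (5 + v)²)
x(l, d) = 4 + d + l (x(l, d) = (d + l) + 4 = 4 + d + l)
(x(11, 5/6 + 5/u(0))*101)*(-125) = ((4 + (5/6 + 5/((5 + 0)²)) + 11)*101)*(-125) = ((4 + (5*(⅙) + 5/(5²)) + 11)*101)*(-125) = ((4 + (⅚ + 5/25) + 11)*101)*(-125) = ((4 + (⅚ + 5*(1/25)) + 11)*101)*(-125) = ((4 + (⅚ + ⅕) + 11)*101)*(-125) = ((4 + 31/30 + 11)*101)*(-125) = ((481/30)*101)*(-125) = (48581/30)*(-125) = -1214525/6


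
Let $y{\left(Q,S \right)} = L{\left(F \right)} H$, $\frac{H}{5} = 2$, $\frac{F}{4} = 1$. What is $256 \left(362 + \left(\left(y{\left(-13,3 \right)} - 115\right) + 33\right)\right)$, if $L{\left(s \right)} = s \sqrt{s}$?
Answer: $92160$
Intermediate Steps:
$F = 4$ ($F = 4 \cdot 1 = 4$)
$H = 10$ ($H = 5 \cdot 2 = 10$)
$L{\left(s \right)} = s^{\frac{3}{2}}$
$y{\left(Q,S \right)} = 80$ ($y{\left(Q,S \right)} = 4^{\frac{3}{2}} \cdot 10 = 8 \cdot 10 = 80$)
$256 \left(362 + \left(\left(y{\left(-13,3 \right)} - 115\right) + 33\right)\right) = 256 \left(362 + \left(\left(80 - 115\right) + 33\right)\right) = 256 \left(362 + \left(-35 + 33\right)\right) = 256 \left(362 - 2\right) = 256 \cdot 360 = 92160$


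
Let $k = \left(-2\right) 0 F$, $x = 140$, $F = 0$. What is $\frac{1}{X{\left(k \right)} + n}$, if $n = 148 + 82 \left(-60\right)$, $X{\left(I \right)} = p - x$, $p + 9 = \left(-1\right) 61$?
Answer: $- \frac{1}{4982} \approx -0.00020072$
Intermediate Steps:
$p = -70$ ($p = -9 - 61 = -70$)
$k = 0$ ($k = \left(-2\right) 0 \cdot 0 = 0 \cdot 0 = 0$)
$X{\left(I \right)} = -210$ ($X{\left(I \right)} = -70 - 140 = -210$)
$n = -4772$ ($n = 148 - 4920 = -4772$)
$\frac{1}{X{\left(k \right)} + n} = \frac{1}{-210 - 4772} = \frac{1}{-4982} = - \frac{1}{4982}$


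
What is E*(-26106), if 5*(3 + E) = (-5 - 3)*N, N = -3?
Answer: -234954/5 ≈ -46991.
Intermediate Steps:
E = 9/5 (E = -3 + ((-5 - 3)*(-3))/5 = -3 + (-8*(-3))/5 = -3 + (1/5)*24 = -3 + 24/5 = 9/5 ≈ 1.8000)
E*(-26106) = (9/5)*(-26106) = -234954/5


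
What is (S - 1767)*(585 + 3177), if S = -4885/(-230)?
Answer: -151053705/23 ≈ -6.5676e+6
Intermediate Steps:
S = 977/46 (S = -4885*(-1/230) = 977/46 ≈ 21.239)
(S - 1767)*(585 + 3177) = (977/46 - 1767)*(585 + 3177) = -80305/46*3762 = -151053705/23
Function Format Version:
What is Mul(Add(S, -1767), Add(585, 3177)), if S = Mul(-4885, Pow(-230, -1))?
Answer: Rational(-151053705, 23) ≈ -6.5676e+6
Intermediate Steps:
S = Rational(977, 46) (S = Mul(-4885, Rational(-1, 230)) = Rational(977, 46) ≈ 21.239)
Mul(Add(S, -1767), Add(585, 3177)) = Mul(Add(Rational(977, 46), -1767), Add(585, 3177)) = Mul(Rational(-80305, 46), 3762) = Rational(-151053705, 23)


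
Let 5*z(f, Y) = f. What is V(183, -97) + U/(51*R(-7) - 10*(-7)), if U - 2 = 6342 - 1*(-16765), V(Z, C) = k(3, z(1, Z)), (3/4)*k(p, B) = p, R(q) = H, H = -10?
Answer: -21349/440 ≈ -48.520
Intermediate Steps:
z(f, Y) = f/5
R(q) = -10
k(p, B) = 4*p/3
V(Z, C) = 4 (V(Z, C) = (4/3)*3 = 4)
U = 23109 (U = 2 + (6342 - 1*(-16765)) = 2 + (6342 + 16765) = 2 + 23107 = 23109)
V(183, -97) + U/(51*R(-7) - 10*(-7)) = 4 + 23109/(51*(-10) - 10*(-7)) = 4 + 23109/(-510 + 70) = 4 + 23109/(-440) = 4 + 23109*(-1/440) = 4 - 23109/440 = -21349/440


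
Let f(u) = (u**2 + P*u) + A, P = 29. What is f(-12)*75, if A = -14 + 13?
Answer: -15375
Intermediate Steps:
A = -1
f(u) = -1 + u**2 + 29*u (f(u) = (u**2 + 29*u) - 1 = -1 + u**2 + 29*u)
f(-12)*75 = (-1 + (-12)**2 + 29*(-12))*75 = (-1 + 144 - 348)*75 = -205*75 = -15375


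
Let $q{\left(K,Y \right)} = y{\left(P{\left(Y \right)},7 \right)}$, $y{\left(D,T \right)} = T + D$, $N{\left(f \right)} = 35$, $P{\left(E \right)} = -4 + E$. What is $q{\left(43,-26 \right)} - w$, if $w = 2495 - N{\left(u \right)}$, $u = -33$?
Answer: $-2483$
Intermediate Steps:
$y{\left(D,T \right)} = D + T$
$q{\left(K,Y \right)} = 3 + Y$ ($q{\left(K,Y \right)} = \left(-4 + Y\right) + 7 = 3 + Y$)
$w = 2460$ ($w = 2495 - 35 = 2460$)
$q{\left(43,-26 \right)} - w = \left(3 - 26\right) - 2460 = -23 - 2460 = -2483$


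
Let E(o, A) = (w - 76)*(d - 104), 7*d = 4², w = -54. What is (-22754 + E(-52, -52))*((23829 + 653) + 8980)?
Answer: -2232517716/7 ≈ -3.1893e+8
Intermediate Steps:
d = 16/7 (d = (⅐)*4² = (⅐)*16 = 16/7 ≈ 2.2857)
E(o, A) = 92560/7 (E(o, A) = (-54 - 76)*(16/7 - 104) = -130*(-712/7) = 92560/7)
(-22754 + E(-52, -52))*((23829 + 653) + 8980) = (-22754 + 92560/7)*((23829 + 653) + 8980) = -66718*(24482 + 8980)/7 = -66718/7*33462 = -2232517716/7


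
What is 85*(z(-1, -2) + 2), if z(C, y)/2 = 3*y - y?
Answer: -510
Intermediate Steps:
z(C, y) = 4*y (z(C, y) = 2*(3*y - y) = 2*(2*y) = 4*y)
85*(z(-1, -2) + 2) = 85*(4*(-2) + 2) = 85*(-8 + 2) = 85*(-6) = -510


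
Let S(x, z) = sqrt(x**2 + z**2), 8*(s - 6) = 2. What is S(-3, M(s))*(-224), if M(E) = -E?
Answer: -56*sqrt(769) ≈ -1552.9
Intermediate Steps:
s = 25/4 (s = 6 + (1/8)*2 = 6 + 1/4 = 25/4 ≈ 6.2500)
S(-3, M(s))*(-224) = sqrt((-3)**2 + (-1*25/4)**2)*(-224) = sqrt(9 + (-25/4)**2)*(-224) = sqrt(9 + 625/16)*(-224) = sqrt(769/16)*(-224) = (sqrt(769)/4)*(-224) = -56*sqrt(769)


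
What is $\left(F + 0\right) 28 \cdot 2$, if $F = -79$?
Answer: $-4424$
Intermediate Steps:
$\left(F + 0\right) 28 \cdot 2 = \left(-79 + 0\right) 28 \cdot 2 = \left(-79\right) 56 = -4424$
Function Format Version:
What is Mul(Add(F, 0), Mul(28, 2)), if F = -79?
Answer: -4424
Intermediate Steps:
Mul(Add(F, 0), Mul(28, 2)) = Mul(Add(-79, 0), Mul(28, 2)) = Mul(-79, 56) = -4424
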